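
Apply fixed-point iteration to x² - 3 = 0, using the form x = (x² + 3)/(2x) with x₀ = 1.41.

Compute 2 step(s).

Equation: x² - 3 = 0
Fixed-point form: x = (x² + 3)/(2x)
x₀ = 1.41

x_1 = g(1.410000) = 1.768830
x_2 = g(1.768830) = 1.732433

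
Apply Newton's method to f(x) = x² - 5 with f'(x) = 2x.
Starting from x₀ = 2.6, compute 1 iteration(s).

f(x) = x² - 5
f'(x) = 2x
x₀ = 2.6

Newton-Raphson formula: x_{n+1} = x_n - f(x_n)/f'(x_n)

Iteration 1:
  f(2.600000) = 1.760000
  f'(2.600000) = 5.200000
  x_1 = 2.600000 - 1.760000/5.200000 = 2.261538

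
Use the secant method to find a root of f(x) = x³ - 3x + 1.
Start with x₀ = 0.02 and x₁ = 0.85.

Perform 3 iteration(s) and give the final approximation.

f(x) = x³ - 3x + 1
x₀ = 0.02, x₁ = 0.85

Secant formula: x_{n+1} = x_n - f(x_n)(x_n - x_{n-1})/(f(x_n) - f(x_{n-1}))

Iteration 1:
  f(0.020000) = 0.940008
  f(0.850000) = -0.935875
  x_2 = 0.850000 - (-0.935875)×(0.850000 - 0.020000)/(-0.935875 - 0.940008)
       = 0.435914
Iteration 2:
  f(0.850000) = -0.935875
  f(0.435914) = -0.224910
  x_3 = 0.435914 - (-0.224910)×(0.435914 - 0.850000)/(-0.224910 - (-0.935875))
       = 0.304921
Iteration 3:
  f(0.435914) = -0.224910
  f(0.304921) = 0.113589
  x_4 = 0.304921 - 0.113589×(0.304921 - 0.435914)/(0.113589 - (-0.224910))
       = 0.348878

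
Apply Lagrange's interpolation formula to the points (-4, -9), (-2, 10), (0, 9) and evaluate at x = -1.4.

Lagrange interpolation formula:
P(x) = Σ yᵢ × Lᵢ(x)
where Lᵢ(x) = Π_{j≠i} (x - xⱼ)/(xᵢ - xⱼ)

L_0(-1.4) = (-1.4 - (-2))/(-4 - (-2)) × (-1.4 - 0)/(-4 - 0) = -0.105000
L_1(-1.4) = (-1.4 - (-4))/(-2 - (-4)) × (-1.4 - 0)/(-2 - 0) = 0.910000
L_2(-1.4) = (-1.4 - (-4))/(0 - (-4)) × (-1.4 - (-2))/(0 - (-2)) = 0.195000

P(-1.4) = (-9)×L_0(-1.4) + 10×L_1(-1.4) + 9×L_2(-1.4)
P(-1.4) = 11.800000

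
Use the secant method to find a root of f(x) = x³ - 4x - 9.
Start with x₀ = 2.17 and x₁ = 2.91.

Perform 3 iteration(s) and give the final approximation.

f(x) = x³ - 4x - 9
x₀ = 2.17, x₁ = 2.91

Secant formula: x_{n+1} = x_n - f(x_n)(x_n - x_{n-1})/(f(x_n) - f(x_{n-1}))

Iteration 1:
  f(2.170000) = -7.461687
  f(2.910000) = 4.002171
  x_2 = 2.910000 - 4.002171×(2.910000 - 2.170000)/(4.002171 - (-7.461687))
       = 2.651657
Iteration 2:
  f(2.910000) = 4.002171
  f(2.651657) = -0.962071
  x_3 = 2.651657 - (-0.962071)×(2.651657 - 2.910000)/(-0.962071 - 4.002171)
       = 2.701724
Iteration 3:
  f(2.651657) = -0.962071
  f(2.701724) = -0.086168
  x_4 = 2.701724 - (-0.086168)×(2.701724 - 2.651657)/(-0.086168 - (-0.962071))
       = 2.706649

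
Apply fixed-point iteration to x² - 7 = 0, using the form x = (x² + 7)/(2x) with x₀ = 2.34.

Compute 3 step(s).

Equation: x² - 7 = 0
Fixed-point form: x = (x² + 7)/(2x)
x₀ = 2.34

x_1 = g(2.340000) = 2.665726
x_2 = g(2.665726) = 2.645826
x_3 = g(2.645826) = 2.645751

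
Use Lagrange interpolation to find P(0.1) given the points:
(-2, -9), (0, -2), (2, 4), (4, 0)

Lagrange interpolation formula:
P(x) = Σ yᵢ × Lᵢ(x)
where Lᵢ(x) = Π_{j≠i} (x - xⱼ)/(xᵢ - xⱼ)

L_0(0.1) = (0.1 - 0)/(-2 - 0) × (0.1 - 2)/(-2 - 2) × (0.1 - 4)/(-2 - 4) = -0.015438
L_1(0.1) = (0.1 - (-2))/(0 - (-2)) × (0.1 - 2)/(0 - 2) × (0.1 - 4)/(0 - 4) = 0.972562
L_2(0.1) = (0.1 - (-2))/(2 - (-2)) × (0.1 - 0)/(2 - 0) × (0.1 - 4)/(2 - 4) = 0.051188
L_3(0.1) = (0.1 - (-2))/(4 - (-2)) × (0.1 - 0)/(4 - 0) × (0.1 - 2)/(4 - 2) = -0.008313

P(0.1) = (-9)×L_0(0.1) + (-2)×L_1(0.1) + 4×L_2(0.1) + 0×L_3(0.1)
P(0.1) = -1.601437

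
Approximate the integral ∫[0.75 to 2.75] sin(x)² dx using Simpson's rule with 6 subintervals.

f(x) = sin(x)²
a = 0.75, b = 2.75, n = 6
h = (b - a)/n = 0.333333

Simpson's rule: (h/3)[f(x₀) + 4f(x₁) + 2f(x₂) + ... + f(xₙ)]

x_0 = 0.7500, f(x_0) = 0.464631, coefficient = 1
x_1 = 1.0833, f(x_1) = 0.780615, coefficient = 4
x_2 = 1.4167, f(x_2) = 0.976432, coefficient = 2
x_3 = 1.7500, f(x_3) = 0.968228, coefficient = 4
x_4 = 2.0833, f(x_4) = 0.759518, coefficient = 2
x_5 = 2.4167, f(x_5) = 0.439675, coefficient = 4
x_6 = 2.7500, f(x_6) = 0.145665, coefficient = 1

I ≈ (0.333333/3) × 12.836268 = 1.426252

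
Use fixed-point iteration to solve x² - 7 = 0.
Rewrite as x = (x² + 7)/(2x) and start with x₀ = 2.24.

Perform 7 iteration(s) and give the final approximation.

Equation: x² - 7 = 0
Fixed-point form: x = (x² + 7)/(2x)
x₀ = 2.24

x_1 = g(2.240000) = 2.682500
x_2 = g(2.682500) = 2.646003
x_3 = g(2.646003) = 2.645751
x_4 = g(2.645751) = 2.645751
x_5 = g(2.645751) = 2.645751
x_6 = g(2.645751) = 2.645751
x_7 = g(2.645751) = 2.645751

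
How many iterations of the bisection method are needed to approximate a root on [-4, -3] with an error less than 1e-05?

We need (b-a)/2^n ≤ 1e-05
(-3 - (-4))/2^n ≤ 1e-05
1/2^n ≤ 1e-05
2^n ≥ 100000
n ≥ log₂(100000) = 16.61
n ≥ 17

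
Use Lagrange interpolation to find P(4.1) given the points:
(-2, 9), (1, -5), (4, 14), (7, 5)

Lagrange interpolation formula:
P(x) = Σ yᵢ × Lᵢ(x)
where Lᵢ(x) = Π_{j≠i} (x - xⱼ)/(xᵢ - xⱼ)

L_0(4.1) = (4.1 - 1)/(-2 - 1) × (4.1 - 4)/(-2 - 4) × (4.1 - 7)/(-2 - 7) = 0.005549
L_1(4.1) = (4.1 - (-2))/(1 - (-2)) × (4.1 - 4)/(1 - 4) × (4.1 - 7)/(1 - 7) = -0.032759
L_2(4.1) = (4.1 - (-2))/(4 - (-2)) × (4.1 - 1)/(4 - 1) × (4.1 - 7)/(4 - 7) = 1.015537
L_3(4.1) = (4.1 - (-2))/(7 - (-2)) × (4.1 - 1)/(7 - 1) × (4.1 - 4)/(7 - 4) = 0.011673

P(4.1) = 9×L_0(4.1) + (-5)×L_1(4.1) + 14×L_2(4.1) + 5×L_3(4.1)
P(4.1) = 14.489623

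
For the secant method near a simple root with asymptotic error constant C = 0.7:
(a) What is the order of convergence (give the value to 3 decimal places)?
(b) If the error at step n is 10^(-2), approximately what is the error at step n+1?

(a) Secant method has superlinear convergence with order φ = (1+√5)/2 ≈ 1.618.
    This means |e_{n+1}| ≈ C|e_n|^1.618.

(b) With |e_n| = 10^(-2) and C = 0.7:
    |e_{n+1}| ≈ 0.7 × (10^(-2))^1.618 = 0.7 × 10^(-3.24)

(a) ≈ 1.618 (golden ratio); (b) |e_{n+1}| ≈ 4.065e-04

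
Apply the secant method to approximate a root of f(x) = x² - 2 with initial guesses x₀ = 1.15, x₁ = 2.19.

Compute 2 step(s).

f(x) = x² - 2
x₀ = 1.15, x₁ = 2.19

Secant formula: x_{n+1} = x_n - f(x_n)(x_n - x_{n-1})/(f(x_n) - f(x_{n-1}))

Iteration 1:
  f(1.150000) = -0.677500
  f(2.190000) = 2.796100
  x_2 = 2.190000 - 2.796100×(2.190000 - 1.150000)/(2.796100 - (-0.677500))
       = 1.352844
Iteration 2:
  f(2.190000) = 2.796100
  f(1.352844) = -0.169812
  x_3 = 1.352844 - (-0.169812)×(1.352844 - 2.190000)/(-0.169812 - 2.796100)
       = 1.400775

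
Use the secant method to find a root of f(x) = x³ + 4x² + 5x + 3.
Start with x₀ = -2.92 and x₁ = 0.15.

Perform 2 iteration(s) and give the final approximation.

f(x) = x³ + 4x² + 5x + 3
x₀ = -2.92, x₁ = 0.15

Secant formula: x_{n+1} = x_n - f(x_n)(x_n - x_{n-1})/(f(x_n) - f(x_{n-1}))

Iteration 1:
  f(-2.920000) = -2.391488
  f(0.150000) = 3.843375
  x_2 = 0.150000 - 3.843375×(0.150000 - (-2.920000))/(3.843375 - (-2.391488))
       = -1.742449
Iteration 2:
  f(0.150000) = 3.843375
  f(-1.742449) = 1.141970
  x_3 = -1.742449 - 1.141970×(-1.742449 - 0.150000)/(1.141970 - 3.843375)
       = -2.542448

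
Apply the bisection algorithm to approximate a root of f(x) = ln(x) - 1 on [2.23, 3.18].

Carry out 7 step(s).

f(x) = ln(x) - 1
Initial interval: [2.23, 3.18]

Iteration 1:
  c_1 = (2.230000 + 3.180000)/2 = 2.705000
  f(c_1) = f(2.705000) = -0.004898
  f(a) × f(c) ≥ 0, new interval: [2.705000, 3.180000]
Iteration 2:
  c_2 = (2.705000 + 3.180000)/2 = 2.942500
  f(c_2) = f(2.942500) = 0.079260
  f(a) × f(c) < 0, new interval: [2.705000, 2.942500]
Iteration 3:
  c_3 = (2.705000 + 2.942500)/2 = 2.823750
  f(c_3) = f(2.823750) = 0.038066
  f(a) × f(c) < 0, new interval: [2.705000, 2.823750]
Iteration 4:
  c_4 = (2.705000 + 2.823750)/2 = 2.764375
  f(c_4) = f(2.764375) = 0.016815
  f(a) × f(c) < 0, new interval: [2.705000, 2.764375]
Iteration 5:
  c_5 = (2.705000 + 2.764375)/2 = 2.734688
  f(c_5) = f(2.734688) = 0.006017
  f(a) × f(c) < 0, new interval: [2.705000, 2.734688]
Iteration 6:
  c_6 = (2.705000 + 2.734688)/2 = 2.719844
  f(c_6) = f(2.719844) = 0.000574
  f(a) × f(c) < 0, new interval: [2.705000, 2.719844]
Iteration 7:
  c_7 = (2.705000 + 2.719844)/2 = 2.712422
  f(c_7) = f(2.712422) = -0.002158
  f(a) × f(c) ≥ 0, new interval: [2.712422, 2.719844]

After 7 iteration(s), the approximation is c_7 = 2.712422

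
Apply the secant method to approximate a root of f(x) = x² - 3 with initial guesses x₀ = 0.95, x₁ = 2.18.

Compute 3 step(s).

f(x) = x² - 3
x₀ = 0.95, x₁ = 2.18

Secant formula: x_{n+1} = x_n - f(x_n)(x_n - x_{n-1})/(f(x_n) - f(x_{n-1}))

Iteration 1:
  f(0.950000) = -2.097500
  f(2.180000) = 1.752400
  x_2 = 2.180000 - 1.752400×(2.180000 - 0.950000)/(1.752400 - (-2.097500))
       = 1.620128
Iteration 2:
  f(2.180000) = 1.752400
  f(1.620128) = -0.375186
  x_3 = 1.620128 - (-0.375186)×(1.620128 - 2.180000)/(-0.375186 - 1.752400)
       = 1.718858
Iteration 3:
  f(1.620128) = -0.375186
  f(1.718858) = -0.045529
  x_4 = 1.718858 - (-0.045529)×(1.718858 - 1.620128)/(-0.045529 - (-0.375186))
       = 1.732493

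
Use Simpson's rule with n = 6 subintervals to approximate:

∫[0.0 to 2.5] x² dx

f(x) = x²
a = 0.0, b = 2.5, n = 6
h = (b - a)/n = 0.416667

Simpson's rule: (h/3)[f(x₀) + 4f(x₁) + 2f(x₂) + ... + f(xₙ)]

x_0 = 0.0000, f(x_0) = 0.000000, coefficient = 1
x_1 = 0.4167, f(x_1) = 0.173611, coefficient = 4
x_2 = 0.8333, f(x_2) = 0.694444, coefficient = 2
x_3 = 1.2500, f(x_3) = 1.562500, coefficient = 4
x_4 = 1.6667, f(x_4) = 2.777778, coefficient = 2
x_5 = 2.0833, f(x_5) = 4.340278, coefficient = 4
x_6 = 2.5000, f(x_6) = 6.250000, coefficient = 1

I ≈ (0.416667/3) × 37.500000 = 5.208333
Exact value: 5.208333
Error: 0.000000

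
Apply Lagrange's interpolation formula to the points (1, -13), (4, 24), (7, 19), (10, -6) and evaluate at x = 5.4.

Lagrange interpolation formula:
P(x) = Σ yᵢ × Lᵢ(x)
where Lᵢ(x) = Π_{j≠i} (x - xⱼ)/(xᵢ - xⱼ)

L_0(5.4) = (5.4 - 4)/(1 - 4) × (5.4 - 7)/(1 - 7) × (5.4 - 10)/(1 - 10) = -0.063605
L_1(5.4) = (5.4 - 1)/(4 - 1) × (5.4 - 7)/(4 - 7) × (5.4 - 10)/(4 - 10) = 0.599704
L_2(5.4) = (5.4 - 1)/(7 - 1) × (5.4 - 4)/(7 - 4) × (5.4 - 10)/(7 - 10) = 0.524741
L_3(5.4) = (5.4 - 1)/(10 - 1) × (5.4 - 4)/(10 - 4) × (5.4 - 7)/(10 - 7) = -0.060840

P(5.4) = (-13)×L_0(5.4) + 24×L_1(5.4) + 19×L_2(5.4) + (-6)×L_3(5.4)
P(5.4) = 25.554864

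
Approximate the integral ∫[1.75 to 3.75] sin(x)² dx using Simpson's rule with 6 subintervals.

f(x) = sin(x)²
a = 1.75, b = 3.75, n = 6
h = (b - a)/n = 0.333333

Simpson's rule: (h/3)[f(x₀) + 4f(x₁) + 2f(x₂) + ... + f(xₙ)]

x_0 = 1.7500, f(x_0) = 0.968228, coefficient = 1
x_1 = 2.0833, f(x_1) = 0.759518, coefficient = 4
x_2 = 2.4167, f(x_2) = 0.439675, coefficient = 2
x_3 = 2.7500, f(x_3) = 0.145665, coefficient = 4
x_4 = 3.0833, f(x_4) = 0.003390, coefficient = 2
x_5 = 3.4167, f(x_5) = 0.073776, coefficient = 4
x_6 = 3.7500, f(x_6) = 0.326682, coefficient = 1

I ≈ (0.333333/3) × 6.096879 = 0.677431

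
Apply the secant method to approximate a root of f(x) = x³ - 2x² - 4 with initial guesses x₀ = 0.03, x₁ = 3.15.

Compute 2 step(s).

f(x) = x³ - 2x² - 4
x₀ = 0.03, x₁ = 3.15

Secant formula: x_{n+1} = x_n - f(x_n)(x_n - x_{n-1})/(f(x_n) - f(x_{n-1}))

Iteration 1:
  f(0.030000) = -4.001773
  f(3.150000) = 7.410875
  x_2 = 3.150000 - 7.410875×(3.150000 - 0.030000)/(7.410875 - (-4.001773))
       = 1.124008
Iteration 2:
  f(3.150000) = 7.410875
  f(1.124008) = -5.106723
  x_3 = 1.124008 - (-5.106723)×(1.124008 - 3.150000)/(-5.106723 - 7.410875)
       = 1.950539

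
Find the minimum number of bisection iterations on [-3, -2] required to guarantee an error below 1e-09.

We need (b-a)/2^n ≤ 1e-09
(-2 - (-3))/2^n ≤ 1e-09
1/2^n ≤ 1e-09
2^n ≥ 1000000000
n ≥ log₂(1000000000) = 29.90
n ≥ 30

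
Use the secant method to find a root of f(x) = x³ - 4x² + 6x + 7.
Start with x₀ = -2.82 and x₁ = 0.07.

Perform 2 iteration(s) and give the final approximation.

f(x) = x³ - 4x² + 6x + 7
x₀ = -2.82, x₁ = 0.07

Secant formula: x_{n+1} = x_n - f(x_n)(x_n - x_{n-1})/(f(x_n) - f(x_{n-1}))

Iteration 1:
  f(-2.820000) = -64.155368
  f(0.070000) = 7.400743
  x_2 = 0.070000 - 7.400743×(0.070000 - (-2.820000))/(7.400743 - (-64.155368))
       = -0.228900
Iteration 2:
  f(0.070000) = 7.400743
  f(-0.228900) = 5.405023
  x_3 = -0.228900 - 5.405023×(-0.228900 - 0.070000)/(5.405023 - 7.400743)
       = -1.038414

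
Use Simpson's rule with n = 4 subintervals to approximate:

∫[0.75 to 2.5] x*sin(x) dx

f(x) = x*sin(x)
a = 0.75, b = 2.5, n = 4
h = (b - a)/n = 0.437500

Simpson's rule: (h/3)[f(x₀) + 4f(x₁) + 2f(x₂) + ... + f(xₙ)]

x_0 = 0.7500, f(x_0) = 0.511229, coefficient = 1
x_1 = 1.1875, f(x_1) = 1.101331, coefficient = 4
x_2 = 1.6250, f(x_2) = 1.622613, coefficient = 2
x_3 = 2.0625, f(x_3) = 1.818155, coefficient = 4
x_4 = 2.5000, f(x_4) = 1.496180, coefficient = 1

I ≈ (0.437500/3) × 16.930582 = 2.469043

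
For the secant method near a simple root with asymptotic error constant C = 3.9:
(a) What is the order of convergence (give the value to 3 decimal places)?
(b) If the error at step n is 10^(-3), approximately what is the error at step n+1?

(a) Secant method has superlinear convergence with order φ = (1+√5)/2 ≈ 1.618.
    This means |e_{n+1}| ≈ C|e_n|^1.618.

(b) With |e_n| = 10^(-3) and C = 3.9:
    |e_{n+1}| ≈ 3.9 × (10^(-3))^1.618 = 3.9 × 10^(-4.85)

(a) ≈ 1.618 (golden ratio); (b) |e_{n+1}| ≈ 5.457e-05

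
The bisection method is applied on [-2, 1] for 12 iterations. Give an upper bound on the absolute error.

Bisection error bound: |error| ≤ (b-a)/2^n
|error| ≤ (1 - (-2))/2^12 = 3/2^12
|error| ≤ 0.0007324219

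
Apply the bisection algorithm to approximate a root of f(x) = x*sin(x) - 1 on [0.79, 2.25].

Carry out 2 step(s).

f(x) = x*sin(x) - 1
Initial interval: [0.79, 2.25]

Iteration 1:
  c_1 = (0.790000 + 2.250000)/2 = 1.520000
  f(c_1) = f(1.520000) = 0.518039
  f(a) × f(c) < 0, new interval: [0.790000, 1.520000]
Iteration 2:
  c_2 = (0.790000 + 1.520000)/2 = 1.155000
  f(c_2) = f(1.155000) = 0.056588
  f(a) × f(c) < 0, new interval: [0.790000, 1.155000]

After 2 iteration(s), the approximation is c_2 = 1.155000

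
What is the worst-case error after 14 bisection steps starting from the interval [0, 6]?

Bisection error bound: |error| ≤ (b-a)/2^n
|error| ≤ (6 - 0)/2^14 = 6/2^14
|error| ≤ 0.0003662109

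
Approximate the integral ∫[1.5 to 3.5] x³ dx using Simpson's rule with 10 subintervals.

f(x) = x³
a = 1.5, b = 3.5, n = 10
h = (b - a)/n = 0.200000

Simpson's rule: (h/3)[f(x₀) + 4f(x₁) + 2f(x₂) + ... + f(xₙ)]

x_0 = 1.5000, f(x_0) = 3.375000, coefficient = 1
x_1 = 1.7000, f(x_1) = 4.913000, coefficient = 4
x_2 = 1.9000, f(x_2) = 6.859000, coefficient = 2
x_3 = 2.1000, f(x_3) = 9.261000, coefficient = 4
x_4 = 2.3000, f(x_4) = 12.167000, coefficient = 2
x_5 = 2.5000, f(x_5) = 15.625000, coefficient = 4
x_6 = 2.7000, f(x_6) = 19.683000, coefficient = 2
x_7 = 2.9000, f(x_7) = 24.389000, coefficient = 4
x_8 = 3.1000, f(x_8) = 29.791000, coefficient = 2
x_9 = 3.3000, f(x_9) = 35.937000, coefficient = 4
x_10 = 3.5000, f(x_10) = 42.875000, coefficient = 1

I ≈ (0.200000/3) × 543.750000 = 36.250000
Exact value: 36.250000
Error: 0.000000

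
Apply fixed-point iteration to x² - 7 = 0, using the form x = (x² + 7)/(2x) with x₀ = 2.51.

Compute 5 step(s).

Equation: x² - 7 = 0
Fixed-point form: x = (x² + 7)/(2x)
x₀ = 2.51

x_1 = g(2.510000) = 2.649422
x_2 = g(2.649422) = 2.645754
x_3 = g(2.645754) = 2.645751
x_4 = g(2.645751) = 2.645751
x_5 = g(2.645751) = 2.645751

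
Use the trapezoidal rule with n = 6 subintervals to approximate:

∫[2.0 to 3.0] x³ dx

f(x) = x³
a = 2.0, b = 3.0, n = 6
h = (b - a)/n = 0.166667

Trapezoidal rule: (h/2)[f(x₀) + 2f(x₁) + 2f(x₂) + ... + f(xₙ)]

x_0 = 2.0000, f(x_0) = 8.000000, coefficient = 1
x_1 = 2.1667, f(x_1) = 10.171296, coefficient = 2
x_2 = 2.3333, f(x_2) = 12.703704, coefficient = 2
x_3 = 2.5000, f(x_3) = 15.625000, coefficient = 2
x_4 = 2.6667, f(x_4) = 18.962963, coefficient = 2
x_5 = 2.8333, f(x_5) = 22.745370, coefficient = 2
x_6 = 3.0000, f(x_6) = 27.000000, coefficient = 1

I ≈ (0.166667/2) × 195.416667 = 16.284722
Exact value: 16.250000
Error: 0.034722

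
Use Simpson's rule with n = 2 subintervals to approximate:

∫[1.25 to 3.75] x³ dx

f(x) = x³
a = 1.25, b = 3.75, n = 2
h = (b - a)/n = 1.250000

Simpson's rule: (h/3)[f(x₀) + 4f(x₁) + 2f(x₂) + ... + f(xₙ)]

x_0 = 1.2500, f(x_0) = 1.953125, coefficient = 1
x_1 = 2.5000, f(x_1) = 15.625000, coefficient = 4
x_2 = 3.7500, f(x_2) = 52.734375, coefficient = 1

I ≈ (1.250000/3) × 117.187500 = 48.828125
Exact value: 48.828125
Error: 0.000000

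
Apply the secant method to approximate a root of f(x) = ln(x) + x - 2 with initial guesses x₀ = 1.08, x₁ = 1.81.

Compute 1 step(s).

f(x) = ln(x) + x - 2
x₀ = 1.08, x₁ = 1.81

Secant formula: x_{n+1} = x_n - f(x_n)(x_n - x_{n-1})/(f(x_n) - f(x_{n-1}))

Iteration 1:
  f(1.080000) = -0.843039
  f(1.810000) = 0.403327
  x_2 = 1.810000 - 0.403327×(1.810000 - 1.080000)/(0.403327 - (-0.843039))
       = 1.573770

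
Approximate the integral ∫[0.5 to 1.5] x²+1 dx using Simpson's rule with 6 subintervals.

f(x) = x²+1
a = 0.5, b = 1.5, n = 6
h = (b - a)/n = 0.166667

Simpson's rule: (h/3)[f(x₀) + 4f(x₁) + 2f(x₂) + ... + f(xₙ)]

x_0 = 0.5000, f(x_0) = 1.250000, coefficient = 1
x_1 = 0.6667, f(x_1) = 1.444444, coefficient = 4
x_2 = 0.8333, f(x_2) = 1.694444, coefficient = 2
x_3 = 1.0000, f(x_3) = 2.000000, coefficient = 4
x_4 = 1.1667, f(x_4) = 2.361111, coefficient = 2
x_5 = 1.3333, f(x_5) = 2.777778, coefficient = 4
x_6 = 1.5000, f(x_6) = 3.250000, coefficient = 1

I ≈ (0.166667/3) × 37.500000 = 2.083333
Exact value: 2.083333
Error: 0.000000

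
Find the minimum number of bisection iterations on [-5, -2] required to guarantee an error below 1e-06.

We need (b-a)/2^n ≤ 1e-06
(-2 - (-5))/2^n ≤ 1e-06
3/2^n ≤ 1e-06
2^n ≥ 3000000
n ≥ log₂(3000000) = 21.52
n ≥ 22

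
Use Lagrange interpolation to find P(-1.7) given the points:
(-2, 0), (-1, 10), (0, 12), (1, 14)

Lagrange interpolation formula:
P(x) = Σ yᵢ × Lᵢ(x)
where Lᵢ(x) = Π_{j≠i} (x - xⱼ)/(xᵢ - xⱼ)

L_0(-1.7) = (-1.7 - (-1))/(-2 - (-1)) × (-1.7 - 0)/(-2 - 0) × (-1.7 - 1)/(-2 - 1) = 0.535500
L_1(-1.7) = (-1.7 - (-2))/(-1 - (-2)) × (-1.7 - 0)/(-1 - 0) × (-1.7 - 1)/(-1 - 1) = 0.688500
L_2(-1.7) = (-1.7 - (-2))/(0 - (-2)) × (-1.7 - (-1))/(0 - (-1)) × (-1.7 - 1)/(0 - 1) = -0.283500
L_3(-1.7) = (-1.7 - (-2))/(1 - (-2)) × (-1.7 - (-1))/(1 - (-1)) × (-1.7 - 0)/(1 - 0) = 0.059500

P(-1.7) = 0×L_0(-1.7) + 10×L_1(-1.7) + 12×L_2(-1.7) + 14×L_3(-1.7)
P(-1.7) = 4.316000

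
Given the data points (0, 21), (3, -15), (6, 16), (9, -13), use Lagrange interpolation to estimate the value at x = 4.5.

Lagrange interpolation formula:
P(x) = Σ yᵢ × Lᵢ(x)
where Lᵢ(x) = Π_{j≠i} (x - xⱼ)/(xᵢ - xⱼ)

L_0(4.5) = (4.5 - 3)/(0 - 3) × (4.5 - 6)/(0 - 6) × (4.5 - 9)/(0 - 9) = -0.062500
L_1(4.5) = (4.5 - 0)/(3 - 0) × (4.5 - 6)/(3 - 6) × (4.5 - 9)/(3 - 9) = 0.562500
L_2(4.5) = (4.5 - 0)/(6 - 0) × (4.5 - 3)/(6 - 3) × (4.5 - 9)/(6 - 9) = 0.562500
L_3(4.5) = (4.5 - 0)/(9 - 0) × (4.5 - 3)/(9 - 3) × (4.5 - 6)/(9 - 6) = -0.062500

P(4.5) = 21×L_0(4.5) + (-15)×L_1(4.5) + 16×L_2(4.5) + (-13)×L_3(4.5)
P(4.5) = 0.062500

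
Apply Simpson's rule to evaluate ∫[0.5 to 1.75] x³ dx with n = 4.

f(x) = x³
a = 0.5, b = 1.75, n = 4
h = (b - a)/n = 0.312500

Simpson's rule: (h/3)[f(x₀) + 4f(x₁) + 2f(x₂) + ... + f(xₙ)]

x_0 = 0.5000, f(x_0) = 0.125000, coefficient = 1
x_1 = 0.8125, f(x_1) = 0.536377, coefficient = 4
x_2 = 1.1250, f(x_2) = 1.423828, coefficient = 2
x_3 = 1.4375, f(x_3) = 2.970459, coefficient = 4
x_4 = 1.7500, f(x_4) = 5.359375, coefficient = 1

I ≈ (0.312500/3) × 22.359375 = 2.329102
Exact value: 2.329102
Error: 0.000000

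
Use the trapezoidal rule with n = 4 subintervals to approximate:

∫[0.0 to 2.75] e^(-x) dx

f(x) = e^(-x)
a = 0.0, b = 2.75, n = 4
h = (b - a)/n = 0.687500

Trapezoidal rule: (h/2)[f(x₀) + 2f(x₁) + 2f(x₂) + ... + f(xₙ)]

x_0 = 0.0000, f(x_0) = 1.000000, coefficient = 1
x_1 = 0.6875, f(x_1) = 0.502832, coefficient = 2
x_2 = 1.3750, f(x_2) = 0.252840, coefficient = 2
x_3 = 2.0625, f(x_3) = 0.127136, coefficient = 2
x_4 = 2.7500, f(x_4) = 0.063928, coefficient = 1

I ≈ (0.687500/2) × 2.829542 = 0.972655
Exact value: 0.936072
Error: 0.036583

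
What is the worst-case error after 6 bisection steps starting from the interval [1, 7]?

Bisection error bound: |error| ≤ (b-a)/2^n
|error| ≤ (7 - 1)/2^6 = 6/2^6
|error| ≤ 0.0937500000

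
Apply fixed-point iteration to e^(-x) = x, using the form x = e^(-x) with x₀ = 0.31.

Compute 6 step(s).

Equation: e^(-x) = x
Fixed-point form: x = e^(-x)
x₀ = 0.31

x_1 = g(0.310000) = 0.733447
x_2 = g(0.733447) = 0.480251
x_3 = g(0.480251) = 0.618628
x_4 = g(0.618628) = 0.538683
x_5 = g(0.538683) = 0.583516
x_6 = g(0.583516) = 0.557933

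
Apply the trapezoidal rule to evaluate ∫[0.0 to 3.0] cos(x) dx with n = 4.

f(x) = cos(x)
a = 0.0, b = 3.0, n = 4
h = (b - a)/n = 0.750000

Trapezoidal rule: (h/2)[f(x₀) + 2f(x₁) + 2f(x₂) + ... + f(xₙ)]

x_0 = 0.0000, f(x_0) = 1.000000, coefficient = 1
x_1 = 0.7500, f(x_1) = 0.731689, coefficient = 2
x_2 = 1.5000, f(x_2) = 0.070737, coefficient = 2
x_3 = 2.2500, f(x_3) = -0.628174, coefficient = 2
x_4 = 3.0000, f(x_4) = -0.989992, coefficient = 1

I ≈ (0.750000/2) × 0.358512 = 0.134442
Exact value: 0.141120
Error: 0.006678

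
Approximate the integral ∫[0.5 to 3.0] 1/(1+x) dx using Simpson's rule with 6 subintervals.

f(x) = 1/(1+x)
a = 0.5, b = 3.0, n = 6
h = (b - a)/n = 0.416667

Simpson's rule: (h/3)[f(x₀) + 4f(x₁) + 2f(x₂) + ... + f(xₙ)]

x_0 = 0.5000, f(x_0) = 0.666667, coefficient = 1
x_1 = 0.9167, f(x_1) = 0.521739, coefficient = 4
x_2 = 1.3333, f(x_2) = 0.428571, coefficient = 2
x_3 = 1.7500, f(x_3) = 0.363636, coefficient = 4
x_4 = 2.1667, f(x_4) = 0.315789, coefficient = 2
x_5 = 2.5833, f(x_5) = 0.279070, coefficient = 4
x_6 = 3.0000, f(x_6) = 0.250000, coefficient = 1

I ≈ (0.416667/3) × 7.063170 = 0.980996
Exact value: 0.980829
Error: 0.000167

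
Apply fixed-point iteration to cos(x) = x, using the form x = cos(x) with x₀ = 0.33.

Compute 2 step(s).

Equation: cos(x) = x
Fixed-point form: x = cos(x)
x₀ = 0.33

x_1 = g(0.330000) = 0.946042
x_2 = g(0.946042) = 0.584898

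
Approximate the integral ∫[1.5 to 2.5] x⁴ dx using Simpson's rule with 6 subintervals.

f(x) = x⁴
a = 1.5, b = 2.5, n = 6
h = (b - a)/n = 0.166667

Simpson's rule: (h/3)[f(x₀) + 4f(x₁) + 2f(x₂) + ... + f(xₙ)]

x_0 = 1.5000, f(x_0) = 5.062500, coefficient = 1
x_1 = 1.6667, f(x_1) = 7.716049, coefficient = 4
x_2 = 1.8333, f(x_2) = 11.297068, coefficient = 2
x_3 = 2.0000, f(x_3) = 16.000000, coefficient = 4
x_4 = 2.1667, f(x_4) = 22.037809, coefficient = 2
x_5 = 2.3333, f(x_5) = 29.641975, coefficient = 4
x_6 = 2.5000, f(x_6) = 39.062500, coefficient = 1

I ≈ (0.166667/3) × 324.226852 = 18.012603
Exact value: 18.012500
Error: 0.000103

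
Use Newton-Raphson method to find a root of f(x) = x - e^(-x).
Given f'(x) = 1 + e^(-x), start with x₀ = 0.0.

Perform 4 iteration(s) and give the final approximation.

f(x) = x - e^(-x)
f'(x) = 1 + e^(-x)
x₀ = 0.0

Newton-Raphson formula: x_{n+1} = x_n - f(x_n)/f'(x_n)

Iteration 1:
  f(0.000000) = -1.000000
  f'(0.000000) = 2.000000
  x_1 = 0.000000 - (-1.000000)/2.000000 = 0.500000
Iteration 2:
  f(0.500000) = -0.106531
  f'(0.500000) = 1.606531
  x_2 = 0.500000 - (-0.106531)/1.606531 = 0.566311
Iteration 3:
  f(0.566311) = -0.001305
  f'(0.566311) = 1.567616
  x_3 = 0.566311 - (-0.001305)/1.567616 = 0.567143
Iteration 4:
  f(0.567143) = 0.000000
  f'(0.567143) = 1.567143
  x_4 = 0.567143 - 0.000000/1.567143 = 0.567143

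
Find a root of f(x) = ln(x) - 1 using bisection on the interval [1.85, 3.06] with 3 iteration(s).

f(x) = ln(x) - 1
Initial interval: [1.85, 3.06]

Iteration 1:
  c_1 = (1.850000 + 3.060000)/2 = 2.455000
  f(c_1) = f(2.455000) = -0.101873
  f(a) × f(c) ≥ 0, new interval: [2.455000, 3.060000]
Iteration 2:
  c_2 = (2.455000 + 3.060000)/2 = 2.757500
  f(c_2) = f(2.757500) = 0.014324
  f(a) × f(c) < 0, new interval: [2.455000, 2.757500]
Iteration 3:
  c_3 = (2.455000 + 2.757500)/2 = 2.606250
  f(c_3) = f(2.606250) = -0.042088
  f(a) × f(c) ≥ 0, new interval: [2.606250, 2.757500]

After 3 iteration(s), the approximation is c_3 = 2.606250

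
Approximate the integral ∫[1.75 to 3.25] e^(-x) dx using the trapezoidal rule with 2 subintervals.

f(x) = e^(-x)
a = 1.75, b = 3.25, n = 2
h = (b - a)/n = 0.750000

Trapezoidal rule: (h/2)[f(x₀) + 2f(x₁) + 2f(x₂) + ... + f(xₙ)]

x_0 = 1.7500, f(x_0) = 0.173774, coefficient = 1
x_1 = 2.5000, f(x_1) = 0.082085, coefficient = 2
x_2 = 3.2500, f(x_2) = 0.038774, coefficient = 1

I ≈ (0.750000/2) × 0.376718 = 0.141269
Exact value: 0.135000
Error: 0.006270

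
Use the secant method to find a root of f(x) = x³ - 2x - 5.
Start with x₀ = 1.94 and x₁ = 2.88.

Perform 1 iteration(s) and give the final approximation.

f(x) = x³ - 2x - 5
x₀ = 1.94, x₁ = 2.88

Secant formula: x_{n+1} = x_n - f(x_n)(x_n - x_{n-1})/(f(x_n) - f(x_{n-1}))

Iteration 1:
  f(1.940000) = -1.578616
  f(2.880000) = 13.127872
  x_2 = 2.880000 - 13.127872×(2.880000 - 1.940000)/(13.127872 - (-1.578616))
       = 2.040901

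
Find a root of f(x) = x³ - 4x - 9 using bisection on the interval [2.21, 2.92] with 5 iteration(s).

f(x) = x³ - 4x - 9
Initial interval: [2.21, 2.92]

Iteration 1:
  c_1 = (2.210000 + 2.920000)/2 = 2.565000
  f(c_1) = f(2.565000) = -2.384288
  f(a) × f(c) ≥ 0, new interval: [2.565000, 2.920000]
Iteration 2:
  c_2 = (2.565000 + 2.920000)/2 = 2.742500
  f(c_2) = f(2.742500) = 0.657182
  f(a) × f(c) < 0, new interval: [2.565000, 2.742500]
Iteration 3:
  c_3 = (2.565000 + 2.742500)/2 = 2.653750
  f(c_3) = f(2.653750) = -0.926260
  f(a) × f(c) ≥ 0, new interval: [2.653750, 2.742500]
Iteration 4:
  c_4 = (2.653750 + 2.742500)/2 = 2.698125
  f(c_4) = f(2.698125) = -0.150478
  f(a) × f(c) ≥ 0, new interval: [2.698125, 2.742500]
Iteration 5:
  c_5 = (2.698125 + 2.742500)/2 = 2.720312
  f(c_5) = f(2.720312) = 0.249335
  f(a) × f(c) < 0, new interval: [2.698125, 2.720312]

After 5 iteration(s), the approximation is c_5 = 2.720312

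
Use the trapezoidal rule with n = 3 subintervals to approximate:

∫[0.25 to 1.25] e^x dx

f(x) = e^x
a = 0.25, b = 1.25, n = 3
h = (b - a)/n = 0.333333

Trapezoidal rule: (h/2)[f(x₀) + 2f(x₁) + 2f(x₂) + ... + f(xₙ)]

x_0 = 0.2500, f(x_0) = 1.284025, coefficient = 1
x_1 = 0.5833, f(x_1) = 1.792002, coefficient = 2
x_2 = 0.9167, f(x_2) = 2.500940, coefficient = 2
x_3 = 1.2500, f(x_3) = 3.490343, coefficient = 1

I ≈ (0.333333/2) × 13.360252 = 2.226709
Exact value: 2.206318
Error: 0.020391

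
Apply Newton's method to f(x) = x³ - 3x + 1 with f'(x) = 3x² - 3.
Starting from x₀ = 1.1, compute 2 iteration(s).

f(x) = x³ - 3x + 1
f'(x) = 3x² - 3
x₀ = 1.1

Newton-Raphson formula: x_{n+1} = x_n - f(x_n)/f'(x_n)

Iteration 1:
  f(1.100000) = -0.969000
  f'(1.100000) = 0.630000
  x_1 = 1.100000 - (-0.969000)/0.630000 = 2.638095
Iteration 2:
  f(2.638095) = 11.445661
  f'(2.638095) = 17.878639
  x_2 = 2.638095 - 11.445661/17.878639 = 1.997909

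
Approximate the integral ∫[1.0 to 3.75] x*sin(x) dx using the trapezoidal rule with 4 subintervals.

f(x) = x*sin(x)
a = 1.0, b = 3.75, n = 4
h = (b - a)/n = 0.687500

Trapezoidal rule: (h/2)[f(x₀) + 2f(x₁) + 2f(x₂) + ... + f(xₙ)]

x_0 = 1.0000, f(x_0) = 0.841471, coefficient = 1
x_1 = 1.6875, f(x_1) = 1.676021, coefficient = 2
x_2 = 2.3750, f(x_2) = 1.647502, coefficient = 2
x_3 = 3.0625, f(x_3) = 0.241969, coefficient = 2
x_4 = 3.7500, f(x_4) = -2.143355, coefficient = 1

I ≈ (0.687500/2) × 5.829100 = 2.003753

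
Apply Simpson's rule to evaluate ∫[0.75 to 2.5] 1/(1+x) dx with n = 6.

f(x) = 1/(1+x)
a = 0.75, b = 2.5, n = 6
h = (b - a)/n = 0.291667

Simpson's rule: (h/3)[f(x₀) + 4f(x₁) + 2f(x₂) + ... + f(xₙ)]

x_0 = 0.7500, f(x_0) = 0.571429, coefficient = 1
x_1 = 1.0417, f(x_1) = 0.489796, coefficient = 4
x_2 = 1.3333, f(x_2) = 0.428571, coefficient = 2
x_3 = 1.6250, f(x_3) = 0.380952, coefficient = 4
x_4 = 1.9167, f(x_4) = 0.342857, coefficient = 2
x_5 = 2.2083, f(x_5) = 0.311688, coefficient = 4
x_6 = 2.5000, f(x_6) = 0.285714, coefficient = 1

I ≈ (0.291667/3) × 7.129746 = 0.693170
Exact value: 0.693147
Error: 0.000023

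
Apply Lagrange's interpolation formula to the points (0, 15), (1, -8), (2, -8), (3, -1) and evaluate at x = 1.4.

Lagrange interpolation formula:
P(x) = Σ yᵢ × Lᵢ(x)
where Lᵢ(x) = Π_{j≠i} (x - xⱼ)/(xᵢ - xⱼ)

L_0(1.4) = (1.4 - 1)/(0 - 1) × (1.4 - 2)/(0 - 2) × (1.4 - 3)/(0 - 3) = -0.064000
L_1(1.4) = (1.4 - 0)/(1 - 0) × (1.4 - 2)/(1 - 2) × (1.4 - 3)/(1 - 3) = 0.672000
L_2(1.4) = (1.4 - 0)/(2 - 0) × (1.4 - 1)/(2 - 1) × (1.4 - 3)/(2 - 3) = 0.448000
L_3(1.4) = (1.4 - 0)/(3 - 0) × (1.4 - 1)/(3 - 1) × (1.4 - 2)/(3 - 2) = -0.056000

P(1.4) = 15×L_0(1.4) + (-8)×L_1(1.4) + (-8)×L_2(1.4) + (-1)×L_3(1.4)
P(1.4) = -9.864000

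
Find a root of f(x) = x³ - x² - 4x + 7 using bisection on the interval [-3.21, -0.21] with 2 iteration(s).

f(x) = x³ - x² - 4x + 7
Initial interval: [-3.21, -0.21]

Iteration 1:
  c_1 = (-3.210000 + (-0.210000))/2 = -1.710000
  f(c_1) = f(-1.710000) = 5.915689
  f(a) × f(c) < 0, new interval: [-3.210000, -1.710000]
Iteration 2:
  c_2 = (-3.210000 + (-1.710000))/2 = -2.460000
  f(c_2) = f(-2.460000) = -4.098536
  f(a) × f(c) ≥ 0, new interval: [-2.460000, -1.710000]

After 2 iteration(s), the approximation is c_2 = -2.460000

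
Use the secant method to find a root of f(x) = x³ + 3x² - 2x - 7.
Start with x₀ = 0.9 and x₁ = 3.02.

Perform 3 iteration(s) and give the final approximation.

f(x) = x³ + 3x² - 2x - 7
x₀ = 0.9, x₁ = 3.02

Secant formula: x_{n+1} = x_n - f(x_n)(x_n - x_{n-1})/(f(x_n) - f(x_{n-1}))

Iteration 1:
  f(0.900000) = -5.641000
  f(3.020000) = 41.864808
  x_2 = 3.020000 - 41.864808×(3.020000 - 0.900000)/(41.864808 - (-5.641000))
       = 1.151736
Iteration 2:
  f(3.020000) = 41.864808
  f(1.151736) = -3.796212
  x_3 = 1.151736 - (-3.796212)×(1.151736 - 3.020000)/(-3.796212 - 41.864808)
       = 1.307062
Iteration 3:
  f(1.151736) = -3.796212
  f(1.307062) = -2.255896
  x_4 = 1.307062 - (-2.255896)×(1.307062 - 1.151736)/(-2.255896 - (-3.796212))
       = 1.534546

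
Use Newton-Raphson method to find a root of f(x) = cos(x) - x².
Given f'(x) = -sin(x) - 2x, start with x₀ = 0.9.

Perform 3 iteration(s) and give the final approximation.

f(x) = cos(x) - x²
f'(x) = -sin(x) - 2x
x₀ = 0.9

Newton-Raphson formula: x_{n+1} = x_n - f(x_n)/f'(x_n)

Iteration 1:
  f(0.900000) = -0.188390
  f'(0.900000) = -2.583327
  x_1 = 0.900000 - (-0.188390)/(-2.583327) = 0.827075
Iteration 2:
  f(0.827075) = -0.007021
  f'(0.827075) = -2.390103
  x_2 = 0.827075 - (-0.007021)/(-2.390103) = 0.824137
Iteration 3:
  f(0.824137) = -0.000012
  f'(0.824137) = -2.382236
  x_3 = 0.824137 - (-0.000012)/(-2.382236) = 0.824132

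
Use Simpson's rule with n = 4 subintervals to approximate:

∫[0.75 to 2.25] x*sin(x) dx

f(x) = x*sin(x)
a = 0.75, b = 2.25, n = 4
h = (b - a)/n = 0.375000

Simpson's rule: (h/3)[f(x₀) + 4f(x₁) + 2f(x₂) + ... + f(xₙ)]

x_0 = 0.7500, f(x_0) = 0.511229, coefficient = 1
x_1 = 1.1250, f(x_1) = 1.015051, coefficient = 4
x_2 = 1.5000, f(x_2) = 1.496242, coefficient = 2
x_3 = 1.8750, f(x_3) = 1.788911, coefficient = 4
x_4 = 2.2500, f(x_4) = 1.750665, coefficient = 1

I ≈ (0.375000/3) × 16.470226 = 2.058778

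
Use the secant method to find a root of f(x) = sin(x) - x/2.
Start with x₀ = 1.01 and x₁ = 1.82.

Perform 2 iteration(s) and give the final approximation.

f(x) = sin(x) - x/2
x₀ = 1.01, x₁ = 1.82

Secant formula: x_{n+1} = x_n - f(x_n)(x_n - x_{n-1})/(f(x_n) - f(x_{n-1}))

Iteration 1:
  f(1.010000) = 0.341832
  f(1.820000) = 0.059109
  x_2 = 1.820000 - 0.059109×(1.820000 - 1.010000)/(0.059109 - 0.341832)
       = 1.989348
Iteration 2:
  f(1.820000) = 0.059109
  f(1.989348) = -0.080995
  x_3 = 1.989348 - (-0.080995)×(1.989348 - 1.820000)/(-0.080995 - 0.059109)
       = 1.891447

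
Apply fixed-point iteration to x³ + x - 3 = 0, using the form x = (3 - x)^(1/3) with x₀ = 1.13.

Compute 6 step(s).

Equation: x³ + x - 3 = 0
Fixed-point form: x = (3 - x)^(1/3)
x₀ = 1.13

x_1 = g(1.130000) = 1.232009
x_2 = g(1.232009) = 1.209187
x_3 = g(1.209187) = 1.214367
x_4 = g(1.214367) = 1.213195
x_5 = g(1.213195) = 1.213461
x_6 = g(1.213461) = 1.213401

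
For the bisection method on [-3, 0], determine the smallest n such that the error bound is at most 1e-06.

We need (b-a)/2^n ≤ 1e-06
(0 - (-3))/2^n ≤ 1e-06
3/2^n ≤ 1e-06
2^n ≥ 3000000
n ≥ log₂(3000000) = 21.52
n ≥ 22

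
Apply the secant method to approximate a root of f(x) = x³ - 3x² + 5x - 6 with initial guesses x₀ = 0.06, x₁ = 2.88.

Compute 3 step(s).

f(x) = x³ - 3x² + 5x - 6
x₀ = 0.06, x₁ = 2.88

Secant formula: x_{n+1} = x_n - f(x_n)(x_n - x_{n-1})/(f(x_n) - f(x_{n-1}))

Iteration 1:
  f(0.060000) = -5.710584
  f(2.880000) = 7.404672
  x_2 = 2.880000 - 7.404672×(2.880000 - 0.060000)/(7.404672 - (-5.710584))
       = 1.287871
Iteration 2:
  f(2.880000) = 7.404672
  f(1.287871) = -2.400401
  x_3 = 1.287871 - (-2.400401)×(1.287871 - 2.880000)/(-2.400401 - 7.404672)
       = 1.677644
Iteration 3:
  f(1.287871) = -2.400401
  f(1.677644) = -1.333537
  x_4 = 1.677644 - (-1.333537)×(1.677644 - 1.287871)/(-1.333537 - (-2.400401))
       = 2.164844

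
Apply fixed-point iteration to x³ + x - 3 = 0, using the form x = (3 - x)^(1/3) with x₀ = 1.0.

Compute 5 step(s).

Equation: x³ + x - 3 = 0
Fixed-point form: x = (3 - x)^(1/3)
x₀ = 1.0

x_1 = g(1.000000) = 1.259921
x_2 = g(1.259921) = 1.202790
x_3 = g(1.202790) = 1.215812
x_4 = g(1.215812) = 1.212868
x_5 = g(1.212868) = 1.213535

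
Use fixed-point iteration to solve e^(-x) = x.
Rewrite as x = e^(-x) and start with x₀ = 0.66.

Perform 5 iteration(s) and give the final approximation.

Equation: e^(-x) = x
Fixed-point form: x = e^(-x)
x₀ = 0.66

x_1 = g(0.660000) = 0.516851
x_2 = g(0.516851) = 0.596395
x_3 = g(0.596395) = 0.550793
x_4 = g(0.550793) = 0.576492
x_5 = g(0.576492) = 0.561866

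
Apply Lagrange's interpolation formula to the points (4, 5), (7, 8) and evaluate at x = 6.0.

Lagrange interpolation formula:
P(x) = Σ yᵢ × Lᵢ(x)
where Lᵢ(x) = Π_{j≠i} (x - xⱼ)/(xᵢ - xⱼ)

L_0(6.0) = (6.0 - 7)/(4 - 7) = 0.333333
L_1(6.0) = (6.0 - 4)/(7 - 4) = 0.666667

P(6.0) = 5×L_0(6.0) + 8×L_1(6.0)
P(6.0) = 7.000000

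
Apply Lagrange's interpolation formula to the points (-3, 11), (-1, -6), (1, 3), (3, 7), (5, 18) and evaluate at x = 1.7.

Lagrange interpolation formula:
P(x) = Σ yᵢ × Lᵢ(x)
where Lᵢ(x) = Π_{j≠i} (x - xⱼ)/(xᵢ - xⱼ)

L_0(1.7) = (1.7 - (-1))/(-3 - (-1)) × (1.7 - 1)/(-3 - 1) × (1.7 - 3)/(-3 - 3) × (1.7 - 5)/(-3 - 5) = 0.021115
L_1(1.7) = (1.7 - (-3))/(-1 - (-3)) × (1.7 - 1)/(-1 - 1) × (1.7 - 3)/(-1 - 3) × (1.7 - 5)/(-1 - 5) = -0.147022
L_2(1.7) = (1.7 - (-3))/(1 - (-3)) × (1.7 - (-1))/(1 - (-1)) × (1.7 - 3)/(1 - 3) × (1.7 - 5)/(1 - 5) = 0.850627
L_3(1.7) = (1.7 - (-3))/(3 - (-3)) × (1.7 - (-1))/(3 - (-1)) × (1.7 - 1)/(3 - 1) × (1.7 - 5)/(3 - 5) = 0.305353
L_4(1.7) = (1.7 - (-3))/(5 - (-3)) × (1.7 - (-1))/(5 - (-1)) × (1.7 - 1)/(5 - 1) × (1.7 - 3)/(5 - 3) = -0.030073

P(1.7) = 11×L_0(1.7) + (-6)×L_1(1.7) + 3×L_2(1.7) + 7×L_3(1.7) + 18×L_4(1.7)
P(1.7) = 5.262438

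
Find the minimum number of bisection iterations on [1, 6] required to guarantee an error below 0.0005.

We need (b-a)/2^n ≤ 0.0005
(6 - 1)/2^n ≤ 0.0005
5/2^n ≤ 0.0005
2^n ≥ 10000
n ≥ log₂(10000) = 13.29
n ≥ 14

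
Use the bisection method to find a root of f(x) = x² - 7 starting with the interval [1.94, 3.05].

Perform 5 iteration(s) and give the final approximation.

f(x) = x² - 7
Initial interval: [1.94, 3.05]

Iteration 1:
  c_1 = (1.940000 + 3.050000)/2 = 2.495000
  f(c_1) = f(2.495000) = -0.774975
  f(a) × f(c) ≥ 0, new interval: [2.495000, 3.050000]
Iteration 2:
  c_2 = (2.495000 + 3.050000)/2 = 2.772500
  f(c_2) = f(2.772500) = 0.686756
  f(a) × f(c) < 0, new interval: [2.495000, 2.772500]
Iteration 3:
  c_3 = (2.495000 + 2.772500)/2 = 2.633750
  f(c_3) = f(2.633750) = -0.063361
  f(a) × f(c) ≥ 0, new interval: [2.633750, 2.772500]
Iteration 4:
  c_4 = (2.633750 + 2.772500)/2 = 2.703125
  f(c_4) = f(2.703125) = 0.306885
  f(a) × f(c) < 0, new interval: [2.633750, 2.703125]
Iteration 5:
  c_5 = (2.633750 + 2.703125)/2 = 2.668438
  f(c_5) = f(2.668438) = 0.120559
  f(a) × f(c) < 0, new interval: [2.633750, 2.668438]

After 5 iteration(s), the approximation is c_5 = 2.668438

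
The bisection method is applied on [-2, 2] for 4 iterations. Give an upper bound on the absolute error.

Bisection error bound: |error| ≤ (b-a)/2^n
|error| ≤ (2 - (-2))/2^4 = 4/2^4
|error| ≤ 0.2500000000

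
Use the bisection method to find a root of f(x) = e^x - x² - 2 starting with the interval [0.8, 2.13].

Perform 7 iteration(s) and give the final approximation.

f(x) = e^x - x² - 2
Initial interval: [0.8, 2.13]

Iteration 1:
  c_1 = (0.800000 + 2.130000)/2 = 1.465000
  f(c_1) = f(1.465000) = 0.181318
  f(a) × f(c) < 0, new interval: [0.800000, 1.465000]
Iteration 2:
  c_2 = (0.800000 + 1.465000)/2 = 1.132500
  f(c_2) = f(1.132500) = -0.179151
  f(a) × f(c) ≥ 0, new interval: [1.132500, 1.465000]
Iteration 3:
  c_3 = (1.132500 + 1.465000)/2 = 1.298750
  f(c_3) = f(1.298750) = -0.022039
  f(a) × f(c) ≥ 0, new interval: [1.298750, 1.465000]
Iteration 4:
  c_4 = (1.298750 + 1.465000)/2 = 1.381875
  f(c_4) = f(1.381875) = 0.072783
  f(a) × f(c) < 0, new interval: [1.298750, 1.381875]
Iteration 5:
  c_5 = (1.298750 + 1.381875)/2 = 1.340313
  f(c_5) = f(1.340313) = 0.023800
  f(a) × f(c) < 0, new interval: [1.298750, 1.340313]
Iteration 6:
  c_6 = (1.298750 + 1.340313)/2 = 1.319531
  f(c_6) = f(1.319531) = 0.000504
  f(a) × f(c) < 0, new interval: [1.298750, 1.319531]
Iteration 7:
  c_7 = (1.298750 + 1.319531)/2 = 1.309141
  f(c_7) = f(1.309141) = -0.010859
  f(a) × f(c) ≥ 0, new interval: [1.309141, 1.319531]

After 7 iteration(s), the approximation is c_7 = 1.309141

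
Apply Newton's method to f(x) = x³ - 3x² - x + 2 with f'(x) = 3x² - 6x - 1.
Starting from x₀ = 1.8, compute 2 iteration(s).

f(x) = x³ - 3x² - x + 2
f'(x) = 3x² - 6x - 1
x₀ = 1.8

Newton-Raphson formula: x_{n+1} = x_n - f(x_n)/f'(x_n)

Iteration 1:
  f(1.800000) = -3.688000
  f'(1.800000) = -2.080000
  x_1 = 1.800000 - (-3.688000)/(-2.080000) = 0.026923
Iteration 2:
  f(0.026923) = 1.970922
  f'(0.026923) = -1.159364
  x_2 = 0.026923 - 1.970922/(-1.159364) = 1.726926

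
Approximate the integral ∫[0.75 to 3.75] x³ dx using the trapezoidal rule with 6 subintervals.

f(x) = x³
a = 0.75, b = 3.75, n = 6
h = (b - a)/n = 0.500000

Trapezoidal rule: (h/2)[f(x₀) + 2f(x₁) + 2f(x₂) + ... + f(xₙ)]

x_0 = 0.7500, f(x_0) = 0.421875, coefficient = 1
x_1 = 1.2500, f(x_1) = 1.953125, coefficient = 2
x_2 = 1.7500, f(x_2) = 5.359375, coefficient = 2
x_3 = 2.2500, f(x_3) = 11.390625, coefficient = 2
x_4 = 2.7500, f(x_4) = 20.796875, coefficient = 2
x_5 = 3.2500, f(x_5) = 34.328125, coefficient = 2
x_6 = 3.7500, f(x_6) = 52.734375, coefficient = 1

I ≈ (0.500000/2) × 200.812500 = 50.203125
Exact value: 49.359375
Error: 0.843750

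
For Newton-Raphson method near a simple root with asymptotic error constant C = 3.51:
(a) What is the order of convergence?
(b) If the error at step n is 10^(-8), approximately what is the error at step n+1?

(a) Newton-Raphson has quadratic (order 2) convergence near simple roots.
    This means |e_{n+1}| ≈ C|e_n|².

(b) With |e_n| = 10^(-8) and C = 3.51:
    |e_{n+1}| ≈ 3.51 × (10^(-8))² = 3.51 × 10^(-16)

(a) 2 (quadratic); (b) |e_{n+1}| ≈ 3.510e-16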